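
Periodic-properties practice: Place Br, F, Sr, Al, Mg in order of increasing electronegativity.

Sr < Mg < Al < Br < F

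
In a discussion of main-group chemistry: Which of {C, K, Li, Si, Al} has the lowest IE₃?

The third ionization energy removes an electron from the +2 ion. For each element: C²⁺ still has 2 valence electrons; K²⁺ is already 1 electron into the core; Li²⁺ is already 1 electron into the core; Si²⁺ still has 2 valence electrons; Al²⁺ still has 1 valence electron.
Usually core removal costs more than valence removal, but here the competition is close: a tightly held n=2 valence electron can cost more to remove than an n=3 core electron, so the actual values have to decide it.
Valence configurations: C²⁺ [He]2s², Si²⁺ [Ne]3s², Al²⁺ [Ne]3s¹.
The numbers (kJ/mol): C 4620, K 4420, Li 11815, Si 3232, Al 2745.
So the third ionization energies run Al < Si < K < C < Li.

Al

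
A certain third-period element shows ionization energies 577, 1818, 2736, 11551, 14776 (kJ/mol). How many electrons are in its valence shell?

Look for the largest jump between consecutive ionization energies: IE4/IE3 ≈ 4.2, far larger than any earlier ratio.
That jump marks the point where a core electron is being removed. So the atom has 3 valence electrons.

3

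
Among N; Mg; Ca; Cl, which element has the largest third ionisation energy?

Mg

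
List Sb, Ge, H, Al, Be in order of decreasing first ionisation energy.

H > Be > Sb > Ge > Al

H is in period 1, group 1; Be is in period 2, group 2; Al is in period 3, group 13; Ge is in period 4, group 14; Sb is in period 5, group 15.
IE₁ increases left→right with effective nuclear charge and decreases top→bottom as the valence shell moves farther out.
A diagonal step moves right (one effect) and down (the opposite effect) at once.
Ge > Al: the two effects oppose for this pair; the across-period effect wins (762 vs 578 kJ/mol).
Sb > Ge: period and group pull opposite ways; the across-period shift dominates (831 vs 762 kJ/mol).
Be > Sb: period and group pull opposite ways; the down-group shift dominates (900 vs 831 kJ/mol).
H > Be: the two effects oppose for this pair; the down-group effect wins (1312 vs 900 kJ/mol).
Approximate values (kJ/mol): H 1312, Be 900, Al 578, Ge 762, Sb 831.
So from highest to lowest: H > Be > Sb > Ge > Al.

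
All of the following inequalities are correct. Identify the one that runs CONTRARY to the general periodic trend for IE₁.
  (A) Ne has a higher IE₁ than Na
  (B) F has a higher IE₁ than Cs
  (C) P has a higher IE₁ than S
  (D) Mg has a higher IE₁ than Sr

(C)

The general trend: IE₁ increases across a period and decreases down a group.
(A) Ne (period 2, group 18) vs Na (period 3, group 1): the stated order agrees with the simple trend.
(B) F (period 2, group 17) vs Cs (period 6, group 1): the stated order agrees with the simple trend.
(C) P (period 3, group 15) vs S (period 3, group 16): the stated order contradicts the simple trend.
(D) Mg (period 3, group 2) vs Sr (period 5, group 2): the stated order agrees with the simple trend.
The exception is (C): S (3p⁴) ionizes more easily than half-filled P (3p³) because the paired 3p electron in S is pushed out by e⁻–e⁻ repulsion.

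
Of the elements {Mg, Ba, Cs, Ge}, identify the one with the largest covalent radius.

Cs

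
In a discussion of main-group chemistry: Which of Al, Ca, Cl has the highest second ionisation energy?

Cl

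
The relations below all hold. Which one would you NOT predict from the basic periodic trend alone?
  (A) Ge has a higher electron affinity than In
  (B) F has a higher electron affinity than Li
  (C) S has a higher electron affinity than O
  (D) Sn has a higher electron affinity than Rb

(C)

The general trend: electron affinity increases across a period and decreases down a group.
(A) Ge (period 4, group 14) vs In (period 5, group 13): the stated order agrees with the simple trend.
(B) F (period 2, group 17) vs Li (period 2, group 1): the stated order agrees with the simple trend.
(C) S (period 3, group 16) vs O (period 2, group 16): the stated order contradicts the simple trend.
(D) Sn (period 5, group 14) vs Rb (period 5, group 1): the stated order agrees with the simple trend.
The exception is (C): the compact 2p subshell of O repels the added electron more than S's larger 3p does.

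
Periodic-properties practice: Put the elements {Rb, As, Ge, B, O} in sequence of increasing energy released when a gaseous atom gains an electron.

B is in period 2, group 13; O is in period 2, group 16; Ge is in period 4, group 14; As is in period 4, group 15; Rb is in period 5, group 1.
Adding an electron releases more energy for atoms nearer the top right (short of the noble gases).
These span different periods and groups, so the two trends combine.
Rb > B: this pair runs against the simple trend — see the exception note.
As > Rb: both effects reinforce here, so As is clearly the higher of the two.
Ge > As: this pair runs against the simple trend — see the exception note.
O > Ge: both effects reinforce here, so O is clearly the higher of the two.
Note the exception: Rb has a higher electron affinity than B, contrary to the simple trend — B's ns²np¹ configuration gives only a small electron affinity — the sparsely filled np subshell binds an added electron weakly.
Note the exception: Ge has a higher electron affinity than As, contrary to the simple trend — adding an electron to As's half-filled 4p³ is unfavourable, so Ge (4p²) has the more exothermic EA.
For reference (kJ/mol): B 27, O 141, Ge 119, As 78, Rb 47.
So from lowest to highest: B < Rb < As < Ge < O.

B, Rb, As, Ge, O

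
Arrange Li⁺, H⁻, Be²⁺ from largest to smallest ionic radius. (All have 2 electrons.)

H⁻ > Li⁺ > Be²⁺

All of these have 2 electrons, so size is governed by nuclear charge alone: the more protons, the stronger the pull on the same electron cloud, and the smaller the ion.
Nuclear charges: Be²⁺ (Z=4), Li⁺ (Z=3), H⁻ (Z=1).
Largest to smallest: H⁻ > Li⁺ > Be²⁺.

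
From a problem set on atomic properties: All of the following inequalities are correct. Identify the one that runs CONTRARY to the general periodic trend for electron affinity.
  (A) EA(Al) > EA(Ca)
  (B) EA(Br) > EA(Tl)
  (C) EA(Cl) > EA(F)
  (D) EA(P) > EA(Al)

(C)

The general trend: electron affinity increases across a period and decreases down a group.
(A) Al (period 3, group 13) vs Ca (period 4, group 2): the stated order agrees with the simple trend.
(B) Br (period 4, group 17) vs Tl (period 6, group 13): the stated order agrees with the simple trend.
(C) Cl (period 3, group 17) vs F (period 2, group 17): the stated order contradicts the simple trend.
(D) P (period 3, group 15) vs Al (period 3, group 13): the stated order agrees with the simple trend.
The exception is (C): F's small 2p subshell makes the incoming electron feel strong e⁻–e⁻ repulsion, so Cl actually releases more energy on gaining an electron.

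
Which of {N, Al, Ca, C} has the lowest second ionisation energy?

Ca

After 1 electron has been removed, what remains? N⁺ still has 4 valence electrons; Al⁺ still has 2 valence electrons; Ca⁺ still has 1 valence electron; C⁺ still has 3 valence electrons.
All are still removing valence electrons, so compare the +1 ions as you would atoms: IE_2 generally rises across a period (higher Z_eff) and falls down a group (larger shell), subject to the usual subshell exceptions.
Valence configurations: N⁺ [He]2s²2p², Al⁺ [Ne]3s², Ca⁺ [Ar]4s¹, C⁺ [He]2s²2p¹.
The numbers (kJ/mol): N 2856, Al 1817, Ca 1145, C 2353.
Overall IE_2 order: Ca < Al < C < N.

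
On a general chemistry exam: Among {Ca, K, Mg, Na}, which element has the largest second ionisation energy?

Na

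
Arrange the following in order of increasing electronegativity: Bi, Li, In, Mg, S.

EN rises left→right (higher Z_eff, smaller atoms) and falls top→bottom (larger, more shielded atoms).
These span different periods and groups, so the two trends combine.
Mg > Li: period and group pull opposite ways; the across-period shift dominates (1.31 vs 0.98).
In > Mg: period and group pull opposite ways; the across-period shift dominates (1.78 vs 1.31).
Bi > In: period and group pull opposite ways; the across-period shift dominates (2.02 vs 1.78).
S > Bi: both effects reinforce here, so S is clearly the higher of the two.
Tabulated electronegativity (Pauling): Li 0.98, Mg 1.31, S 2.58, In 1.78, Bi 2.02.
So from lowest to highest: Li < Mg < In < Bi < S.

Li, Mg, In, Bi, S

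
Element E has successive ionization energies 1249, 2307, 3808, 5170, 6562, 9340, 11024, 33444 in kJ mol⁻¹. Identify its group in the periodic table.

Group 17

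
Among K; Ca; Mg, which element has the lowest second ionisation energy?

Ca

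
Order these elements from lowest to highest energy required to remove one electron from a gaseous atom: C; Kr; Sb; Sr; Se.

Sr < Sb < Se < C < Kr

IE₁ increases left→right with effective nuclear charge and decreases top→bottom as the valence shell moves farther out.
Here both period and group differ, so the two effects have to be weighed against each other.
Sb > Sr: both are in period 5; the period trend gives Sb the larger value.
Se > Sb: relative to Sb, both the across-period and down-group shifts push Se's first ionization energy up.
C > Se: period and group pull opposite ways; the down-group shift dominates (1086 vs 941 kJ/mol).
Kr > C: period and group pull opposite ways; the across-period shift dominates (1351 vs 1086 kJ/mol).
Tabulated first ionization energy (kJ/mol): C 1086, Se 941, Kr 1351, Sr 550, Sb 831.
So from lowest to highest: Sr < Sb < Se < C < Kr.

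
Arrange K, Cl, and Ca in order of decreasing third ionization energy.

Ca, K, Cl

After 2 electrons have been removed, what remains? K²⁺ is already 1 electron into the core; Cl²⁺ still has 5 valence electrons; Ca²⁺ is the bare [Ar] core.
Breaking into a closed-shell core is much more expensive than removing a leftover valence electron — K and Ca have the largest IE_3 here.
Approximate IE_3 values (kJ/mol): K 4420, Cl 3822, Ca 4912.
Overall IE_3 order: Cl < K < Ca.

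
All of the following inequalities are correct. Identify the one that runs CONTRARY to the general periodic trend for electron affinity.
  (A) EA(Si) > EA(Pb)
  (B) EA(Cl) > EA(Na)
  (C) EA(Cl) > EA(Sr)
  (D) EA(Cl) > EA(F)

(D)

The general trend: electron affinity increases across a period and decreases down a group.
(A) Si (period 3, group 14) vs Pb (period 6, group 14): the stated order agrees with the simple trend.
(B) Cl (period 3, group 17) vs Na (period 3, group 1): the stated order agrees with the simple trend.
(C) Cl (period 3, group 17) vs Sr (period 5, group 2): the stated order agrees with the simple trend.
(D) Cl (period 3, group 17) vs F (period 2, group 17): the stated order contradicts the simple trend.
The exception is (D): F's small 2p subshell makes the incoming electron feel strong e⁻–e⁻ repulsion, so Cl actually releases more energy on gaining an electron.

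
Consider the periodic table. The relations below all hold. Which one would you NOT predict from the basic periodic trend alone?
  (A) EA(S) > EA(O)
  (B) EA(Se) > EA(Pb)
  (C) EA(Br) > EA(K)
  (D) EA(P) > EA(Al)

The general trend: electron affinity increases across a period and decreases down a group.
(A) S (period 3, group 16) vs O (period 2, group 16): the stated order contradicts the simple trend.
(B) Se (period 4, group 16) vs Pb (period 6, group 14): the stated order agrees with the simple trend.
(C) Br (period 4, group 17) vs K (period 4, group 1): the stated order agrees with the simple trend.
(D) P (period 3, group 15) vs Al (period 3, group 13): the stated order agrees with the simple trend.
The exception is (A): the compact 2p subshell of O repels the added electron more than S's larger 3p does.

(A)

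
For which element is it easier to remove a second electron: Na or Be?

Be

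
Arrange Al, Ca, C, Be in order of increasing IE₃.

Al < C < Ca < Be

The third ionization energy removes an electron from the +2 ion. For each element: Al²⁺ still has 1 valence electron; Ca²⁺ is the bare [Ar] core; C²⁺ still has 2 valence electrons; Be²⁺ is the bare [He] core.
Pulling an electron out of a noble-gas core costs far more than removing a remaining valence electron, so Ca and Be sit at the high end of IE_3.
Valence configurations: Al²⁺ [Ne]3s¹, C²⁺ [He]2s².
The numbers (kJ/mol): Al 2745, Ca 4912, C 4620, Be 14849.
Hence IE_3: Al < C < Ca < Be.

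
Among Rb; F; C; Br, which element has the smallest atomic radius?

C is in period 2, group 14; F is in period 2, group 17; Br is in period 4, group 17; Rb is in period 5, group 1.
Atomic radius shrinks across a period as nuclear charge pulls the same shell inward, and grows down a group as new shells are added.
Here both period and group differ, so the two effects have to be weighed against each other.
C > F: both are in period 2; the period trend gives C the larger value.
Br > C: the two effects oppose for this pair; the down-group effect wins (114 vs 75 pm).
Rb > Br: both effects reinforce here, so Rb is clearly the larger of the two.
Tabulated atomic radius (pm): C 75, F 64, Br 114, Rb 210.
The smallest atomic radius among these belongs to F.

F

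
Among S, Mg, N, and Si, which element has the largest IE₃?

Mg

IE_3 is the cost of taking one more electron from the +2 cation: S²⁺ still has 4 valence electrons; Mg²⁺ is the bare [Ne] core; N²⁺ still has 3 valence electrons; Si²⁺ still has 2 valence electrons.
Pulling an electron out of a noble-gas core costs far more than removing a remaining valence electron, so Mg sits at the high end of IE_3.
Valence configurations: S²⁺ [Ne]3s²3p², N²⁺ [He]2s²2p¹, Si²⁺ [Ne]3s².
Tabulated IE_3 (kJ/mol): S 3357, Mg 7733, N 4578, Si 3232.
Overall IE_3 order: Si < S < N < Mg.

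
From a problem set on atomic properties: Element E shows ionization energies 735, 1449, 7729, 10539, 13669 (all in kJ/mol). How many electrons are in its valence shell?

2

Look for the largest jump between consecutive ionization energies: IE3/IE2 ≈ 5.3, far larger than any earlier ratio.
That jump marks the point where a core electron is being removed. So the atom has 2 valence electrons.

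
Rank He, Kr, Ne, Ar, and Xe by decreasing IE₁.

He is in period 1, group 18; Ne is in period 2, group 18; Ar is in period 3, group 18; Kr is in period 4, group 18; Xe is in period 5, group 18.
First ionization energy rises across a period (greater Z_eff holds electrons more tightly) and falls down a group (valence electrons are farther from the nucleus).
All are in group 18, so first ionization energy increases up the group.
So from highest to lowest: He > Ne > Ar > Kr > Xe.

He > Ne > Ar > Kr > Xe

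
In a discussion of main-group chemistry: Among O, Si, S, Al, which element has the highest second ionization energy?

The second ionization energy removes an electron from the +1 ion. For each element: O⁺ still has 5 valence electrons; Si⁺ still has 3 valence electrons; S⁺ still has 5 valence electrons; Al⁺ still has 2 valence electrons.
All are still removing valence electrons, so compare the +1 ions as you would atoms: IE_2 generally rises across a period (higher Z_eff) and falls down a group (larger shell), subject to the usual subshell exceptions.
Valence configurations: O⁺ [He]2s²2p³, Si⁺ [Ne]3s²3p¹, S⁺ [Ne]3s²3p³, Al⁺ [Ne]3s².
Si⁺ loses a lone 3p electron whereas Al⁺ must break into a filled 3s² pair, so IE_2(Al) > IE_2(Si) even though Si has the higher nuclear charge.
The numbers (kJ/mol): O 3388, Si 1577, S 2252, Al 1817.
Putting it together, IE_2: Si < Al < S < O.

O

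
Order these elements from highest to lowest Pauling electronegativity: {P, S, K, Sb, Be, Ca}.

Be is in period 2, group 2; P is in period 3, group 15; S is in period 3, group 16; K is in period 4, group 1; Ca is in period 4, group 2; Sb is in period 5, group 15.
Atoms toward the upper right of the periodic table pull bonding electrons most strongly.
Neither a single period nor a single group — weigh both effects.
Ca > K: both are in period 4; the period trend gives Ca the larger value.
Be > Ca: Be sits above Ca in group 2, so the down-group effect alone puts Be higher.
Sb > Be: the two effects oppose for this pair; the across-period effect wins (2.05 vs 1.57).
P > Sb: they share group 15; the group trend gives P the larger value.
S > P: both are in period 3; the period trend gives S the larger value.
For reference (Pauling): Be 1.57, P 2.19, S 2.58, K 0.82, Ca 1.00, Sb 2.05.
So from highest to lowest: S > P > Sb > Be > Ca > K.

S > P > Sb > Be > Ca > K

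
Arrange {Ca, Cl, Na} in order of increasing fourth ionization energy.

Consider each +3 ion: Ca³⁺ is already 1 electron into the core; Cl³⁺ still has 4 valence electrons; Na³⁺ is already 2 electrons into the core.
Pulling an electron out of a noble-gas core costs far more than removing a remaining valence electron, so Ca and Na sit at the high end of IE_4.
Tabulated IE_4 (kJ/mol): Ca 6491, Cl 5159, Na 9543.
So the fourth ionization energies run Cl < Ca < Na.

Cl < Ca < Na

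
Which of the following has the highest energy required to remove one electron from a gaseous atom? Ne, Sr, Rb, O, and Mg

O is in period 2, group 16; Ne is in period 2, group 18; Mg is in period 3, group 2; Rb is in period 5, group 1; Sr is in period 5, group 2.
IE₁ increases left→right with effective nuclear charge and decreases top→bottom as the valence shell moves farther out.
Here both period and group differ, so the two effects have to be weighed against each other.
Sr > Rb: both are in period 5; the period trend gives Sr the larger value.
Mg > Sr: Mg sits above Sr in group 2, so the down-group effect alone puts Mg higher.
O > Mg: both effects reinforce here, so O is clearly the higher of the two.
Ne > O: Ne lies to the right of O in period 2, so the across-period effect alone puts Ne higher.
Tabulated first ionization energy (kJ/mol): O 1314, Ne 2081, Mg 738, Rb 403, Sr 550.
The highest energy required to remove one electron from a gaseous atom among these belongs to Ne.

Ne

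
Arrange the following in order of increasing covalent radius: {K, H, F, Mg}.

H is in period 1, group 1; F is in period 2, group 17; Mg is in period 3, group 2; K is in period 4, group 1.
Moving right in a period, electrons are added to the same shell under a stronger nuclear pull, so atoms get smaller; moving down, a new shell is opened and atoms get larger.
These span different periods and groups, so the two trends combine.
F > H: the two effects oppose for this pair; the down-group effect wins (64 vs 32 pm).
Mg > F: both effects reinforce here, so Mg is clearly the larger of the two.
K > Mg: relative to Mg, both the across-period and down-group shifts push K's atomic radius up.
For reference (pm): H 32, F 64, Mg 139, K 196.
So from smallest to largest: H < F < Mg < K.

H < F < Mg < K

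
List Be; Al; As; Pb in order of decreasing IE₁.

Across a period the outer electron is held more tightly (higher IE₁); down a group it sits in a higher shell, more shielded, and comes off more easily.
Here both period and group differ, so the two effects have to be weighed against each other.
Pb > Al: period and group pull opposite ways; the across-period shift dominates (716 vs 578 kJ/mol).
Be > Pb: period and group pull opposite ways; the down-group shift dominates (900 vs 716 kJ/mol).
As > Be: the two effects oppose for this pair; the across-period effect wins (947 vs 900 kJ/mol).
Approximate values (kJ/mol): Be 900, Al 578, As 947, Pb 716.
So from highest to lowest: As > Be > Pb > Al.

As > Be > Pb > Al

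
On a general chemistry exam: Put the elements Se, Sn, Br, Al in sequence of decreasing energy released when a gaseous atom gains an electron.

Br, Se, Sn, Al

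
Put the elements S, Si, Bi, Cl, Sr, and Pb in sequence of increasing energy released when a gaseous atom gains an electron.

Sr < Pb < Bi < Si < S < Cl

Electron affinity generally becomes more exothermic across a period toward the halogens and less exothermic down a group.
Here both period and group differ, so the two effects have to be weighed against each other.
Pb > Sr: period and group pull opposite ways; the across-period shift dominates (35 vs 5 kJ/mol).
Bi > Pb: Bi lies to the right of Pb in period 6, so the across-period effect alone puts Bi higher.
Si > Bi: period and group pull opposite ways; the down-group shift dominates (134 vs 91 kJ/mol).
S > Si: both are in period 3; the period trend gives S the larger value.
Cl > S: both are in period 3; the period trend gives Cl the larger value.
Approximate values (kJ/mol): Si 134, S 200, Cl 349, Sr 5, Pb 35, Bi 91.
So from lowest to highest: Sr < Pb < Bi < Si < S < Cl.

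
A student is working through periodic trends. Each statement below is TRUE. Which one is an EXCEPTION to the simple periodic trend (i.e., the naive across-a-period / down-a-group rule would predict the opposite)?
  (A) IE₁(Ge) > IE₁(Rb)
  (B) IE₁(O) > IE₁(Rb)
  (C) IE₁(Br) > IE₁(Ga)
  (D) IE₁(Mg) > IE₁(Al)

(D)

The general trend: first ionization energy increases across a period and decreases down a group.
(A) Ge (period 4, group 14) vs Rb (period 5, group 1): the stated order agrees with the simple trend.
(B) O (period 2, group 16) vs Rb (period 5, group 1): the stated order agrees with the simple trend.
(C) Br (period 4, group 17) vs Ga (period 4, group 13): the stated order agrees with the simple trend.
(D) Mg (period 3, group 2) vs Al (period 3, group 13): the stated order contradicts the simple trend.
The exception is (D): Al's single 3p electron is easier to remove than one from Mg's filled 3s².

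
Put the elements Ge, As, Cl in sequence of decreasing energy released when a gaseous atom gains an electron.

Cl > Ge > As

Cl is in period 3, group 17; Ge is in period 4, group 14; As is in period 4, group 15.
Atoms with high Z_eff and room in the valence shell (especially the halogens) have the most exothermic electron affinities.
Neither a single period nor a single group — weigh both effects.
Ge > As: this pair runs against the simple trend — see the exception note.
Cl > Ge: relative to Ge, both the across-period and down-group shifts push Cl's electron affinity up.
Note the exception: Ge has a higher electron affinity than As, contrary to the simple trend — adding an electron to As's half-filled 4p³ is unfavourable, so Ge (4p²) has the more exothermic EA.
Tabulated electron affinity (kJ/mol): Cl 349, Ge 119, As 78.
So from highest to lowest: Cl > Ge > As.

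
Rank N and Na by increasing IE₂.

N, Na

IE_2 is the cost of taking one more electron from the +1 cation: N⁺ still has 4 valence electrons; Na⁺ is the bare [Ne] core.
Core electrons are held far more tightly than valence electrons, so Na tops the IE_2 order.
Tabulated IE_2 (kJ/mol): N 2856, Na 4562.
So the second ionization energies run N < Na.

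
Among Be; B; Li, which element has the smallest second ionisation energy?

Be

The second ionization energy removes an electron from the +1 ion. For each element: Be⁺ still has 1 valence electron; B⁺ still has 2 valence electrons; Li⁺ is the bare [He] core.
Core electrons are held far more tightly than valence electrons, so Li tops the IE_2 order.
Valence configurations: Be⁺ [He]2s¹, B⁺ [He]2s².
Tabulated IE_2 (kJ/mol): Be 1757, B 2427, Li 7298.
Overall IE_2 order: Be < B < Li.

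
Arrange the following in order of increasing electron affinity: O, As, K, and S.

K, As, O, S

O is in period 2, group 16; S is in period 3, group 16; K is in period 4, group 1; As is in period 4, group 15.
Adding an electron releases more energy for atoms nearer the top right (short of the noble gases).
These span different periods and groups, so the two trends combine.
As > K: both are in period 4; the period trend gives As the larger value.
O > As: relative to As, both the across-period and down-group shifts push O's electron affinity up.
S > O: this pair runs against the simple trend — see the exception note.
Note the exception: S has a higher electron affinity than O, contrary to the simple trend — the compact 2p subshell of O repels the added electron more than S's larger 3p does.
Tabulated electron affinity (kJ/mol): O 141, S 200, K 48, As 78.
So from lowest to highest: K < As < O < S.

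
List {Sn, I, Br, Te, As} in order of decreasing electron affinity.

Atoms with high Z_eff and room in the valence shell (especially the halogens) have the most exothermic electron affinities.
These span different periods and groups, so the two trends combine.
Sn > As: this pair runs against the simple trend — see the exception note.
Te > Sn: both are in period 5; the period trend gives Te the larger value.
I > Te: I lies to the right of Te in period 5, so the across-period effect alone puts I higher.
Br > I: Br sits above I in group 17, so the down-group effect alone puts Br higher.
Note the exception: Sn has a higher electron affinity than As, contrary to the simple trend — adding an electron to As's half-filled np³ subshell costs electron-pairing energy.
Approximate values (kJ/mol): As 78, Br 325, Sn 107, Te 190, I 295.
So from highest to lowest: Br > I > Te > Sn > As.

Br > I > Te > Sn > As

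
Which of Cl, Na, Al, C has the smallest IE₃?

The third ionization energy removes an electron from the +2 ion. For each element: Cl²⁺ still has 5 valence electrons; Na²⁺ is already 1 electron into the core; Al²⁺ still has 1 valence electron; C²⁺ still has 2 valence electrons.
Pulling an electron out of a noble-gas core costs far more than removing a remaining valence electron, so Na sits at the high end of IE_3.
Valence configurations: Cl²⁺ [Ne]3s²3p³, Al²⁺ [Ne]3s¹, C²⁺ [He]2s².
Tabulated IE_3 (kJ/mol): Cl 3822, Na 6910, Al 2745, C 4620.
Overall IE_3 order: Al < Cl < C < Na.

Al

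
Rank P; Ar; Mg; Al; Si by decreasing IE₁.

Mg is in period 3, group 2; Al is in period 3, group 13; Si is in period 3, group 14; P is in period 3, group 15; Ar is in period 3, group 18.
First ionization energy rises across a period (greater Z_eff holds electrons more tightly) and falls down a group (valence electrons are farther from the nucleus).
All lie in period 3; the across-period trend (first ionization energy increases left to right) applies, with the exception below.
Note the exception: Mg has a higher first ionization energy than Al, contrary to the simple trend — Al's single 3p electron is easier to remove than one from Mg's filled 3s².
Approximate values (kJ/mol): Mg 738, Al 578, Si 786, P 1012, Ar 1521.
So from highest to lowest: Ar > P > Si > Mg > Al.

Ar > P > Si > Mg > Al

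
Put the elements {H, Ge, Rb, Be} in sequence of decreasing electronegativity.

H, Ge, Be, Rb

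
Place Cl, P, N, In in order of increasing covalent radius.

N < Cl < P < In

N is in period 2, group 15; P is in period 3, group 15; Cl is in period 3, group 17; In is in period 5, group 13.
Moving right in a period, electrons are added to the same shell under a stronger nuclear pull, so atoms get smaller; moving down, a new shell is opened and atoms get larger.
Neither a single period nor a single group — weigh both effects.
Cl > N: period and group pull opposite ways; the down-group shift dominates (99 vs 71 pm).
P > Cl: both are in period 3; the period trend gives P the larger value.
In > P: relative to P, both the across-period and down-group shifts push In's atomic radius up.
Tabulated atomic radius (pm): N 71, P 111, Cl 99, In 142.
So from smallest to largest: N < Cl < P < In.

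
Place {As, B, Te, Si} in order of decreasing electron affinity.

B is in period 2, group 13; Si is in period 3, group 14; As is in period 4, group 15; Te is in period 5, group 16.
Atoms with high Z_eff and room in the valence shell (especially the halogens) have the most exothermic electron affinities.
These sit on a diagonal, where the across-period and down-group effects partly cancel.
As > B: the two effects oppose for this pair; the across-period effect wins (78 vs 27 kJ/mol).
Si > As: the two effects oppose for this pair; the down-group effect wins (134 vs 78 kJ/mol).
Te > Si: period and group pull opposite ways; the across-period shift dominates (190 vs 134 kJ/mol).
Approximate values (kJ/mol): B 27, Si 134, As 78, Te 190.
So from highest to lowest: Te > Si > As > B.

Te > Si > As > B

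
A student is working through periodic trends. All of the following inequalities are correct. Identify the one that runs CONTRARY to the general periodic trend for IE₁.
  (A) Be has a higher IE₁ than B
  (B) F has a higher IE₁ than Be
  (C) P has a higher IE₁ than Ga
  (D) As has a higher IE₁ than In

(A)

The general trend: IE₁ increases across a period and decreases down a group.
(A) Be (period 2, group 2) vs B (period 2, group 13): the stated order contradicts the simple trend.
(B) F (period 2, group 17) vs Be (period 2, group 2): the stated order agrees with the simple trend.
(C) P (period 3, group 15) vs Ga (period 4, group 13): the stated order agrees with the simple trend.
(D) As (period 4, group 15) vs In (period 5, group 13): the stated order agrees with the simple trend.
The exception is (A): removing B's lone 2p electron is easier than breaking Be's filled 2s².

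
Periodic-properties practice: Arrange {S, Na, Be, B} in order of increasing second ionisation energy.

Be < S < B < Na

Consider each +1 ion: S⁺ still has 5 valence electrons; Na⁺ is the bare [Ne] core; Be⁺ still has 1 valence electron; B⁺ still has 2 valence electrons.
Breaking into a closed-shell core is much more expensive than removing a leftover valence electron — Na has the largest IE_2 here.
Valence configurations: S⁺ [Ne]3s²3p³, Be⁺ [He]2s¹, B⁺ [He]2s².
Tabulated IE_2 (kJ/mol): S 2252, Na 4562, Be 1757, B 2427.
Putting it together, IE_2: Be < S < B < Na.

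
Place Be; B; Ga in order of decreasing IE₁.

Be, B, Ga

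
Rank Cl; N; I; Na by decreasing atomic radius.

Na > I > Cl > N

N is in period 2, group 15; Na is in period 3, group 1; Cl is in period 3, group 17; I is in period 5, group 17.
Radius decreases left→right (rising Z_eff, same n) and increases top→bottom (higher n).
Here both period and group differ, so the two effects have to be weighed against each other.
Cl > N: the two effects oppose for this pair; the down-group effect wins (99 vs 71 pm).
I > Cl: I sits below Cl in group 17, so the down-group effect alone puts I larger.
Na > I: period and group pull opposite ways; the across-period shift dominates (155 vs 133 pm).
For reference (pm): N 71, Na 155, Cl 99, I 133.
So from largest to smallest: Na > I > Cl > N.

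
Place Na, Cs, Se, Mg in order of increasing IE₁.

Na is in period 3, group 1; Mg is in period 3, group 2; Se is in period 4, group 16; Cs is in period 6, group 1.
IE₁ increases left→right with effective nuclear charge and decreases top→bottom as the valence shell moves farther out.
Neither a single period nor a single group — weigh both effects.
Na > Cs: they share group 1; the group trend gives Na the larger value.
Mg > Na: both are in period 3; the period trend gives Mg the larger value.
Se > Mg: period and group pull opposite ways; the across-period shift dominates (941 vs 738 kJ/mol).
Tabulated first ionization energy (kJ/mol): Na 496, Mg 738, Se 941, Cs 376.
So from lowest to highest: Cs < Na < Mg < Se.

Cs < Na < Mg < Se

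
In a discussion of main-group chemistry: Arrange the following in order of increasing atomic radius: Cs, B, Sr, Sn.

B is in period 2, group 13; Sr is in period 5, group 2; Sn is in period 5, group 14; Cs is in period 6, group 1.
Radius decreases left→right (rising Z_eff, same n) and increases top→bottom (higher n).
Neither a single period nor a single group — weigh both effects.
Sn > B: the two effects oppose for this pair; the down-group effect wins (140 vs 85 pm).
Sr > Sn: Sr lies to the left of Sn in period 5, so the across-period effect alone puts Sr larger.
Cs > Sr: both effects reinforce here, so Cs is clearly the larger of the two.
Approximate values (pm): B 85, Sr 185, Sn 140, Cs 232.
So from smallest to largest: B < Sn < Sr < Cs.

B < Sn < Sr < Cs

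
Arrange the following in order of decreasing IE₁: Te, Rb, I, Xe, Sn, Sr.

Rb is in period 5, group 1; Sr is in period 5, group 2; Sn is in period 5, group 14; Te is in period 5, group 16; I is in period 5, group 17; Xe is in period 5, group 18.
First ionization energy rises across a period (greater Z_eff holds electrons more tightly) and falls down a group (valence electrons are farther from the nucleus).
All lie in period 5, so first ionization energy increases left to right.
So from highest to lowest: Xe > I > Te > Sn > Sr > Rb.

Xe > I > Te > Sn > Sr > Rb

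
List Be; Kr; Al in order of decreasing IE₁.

Kr > Be > Al

First ionization energy rises across a period (greater Z_eff holds electrons more tightly) and falls down a group (valence electrons are farther from the nucleus).
Here both period and group differ, so the two effects have to be weighed against each other.
Be > Al: the two effects oppose for this pair; the down-group effect wins (900 vs 578 kJ/mol).
Kr > Be: period and group pull opposite ways; the across-period shift dominates (1351 vs 900 kJ/mol).
Tabulated first ionization energy (kJ/mol): Be 900, Al 578, Kr 1351.
So from highest to lowest: Kr > Be > Al.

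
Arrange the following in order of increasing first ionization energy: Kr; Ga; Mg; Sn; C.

Removing the outermost electron gets harder across a period and easier down a group.
Neither a single period nor a single group — weigh both effects.
Sn > Ga: period and group pull opposite ways; the across-period shift dominates (709 vs 579 kJ/mol).
Mg > Sn: period and group pull opposite ways; the down-group shift dominates (738 vs 709 kJ/mol).
C > Mg: relative to Mg, both the across-period and down-group shifts push C's first ionization energy up.
Kr > C: period and group pull opposite ways; the across-period shift dominates (1351 vs 1086 kJ/mol).
Tabulated first ionization energy (kJ/mol): C 1086, Mg 738, Ga 579, Kr 1351, Sn 709.
So from lowest to highest: Ga < Sn < Mg < C < Kr.

Ga, Sn, Mg, C, Kr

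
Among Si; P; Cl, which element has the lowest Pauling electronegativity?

Si is in period 3, group 14; P is in period 3, group 15; Cl is in period 3, group 17.
Atoms toward the upper right of the periodic table pull bonding electrons most strongly.
All lie in period 3, so electronegativity increases left to right.
The lowest Pauling electronegativity among these belongs to Si.

Si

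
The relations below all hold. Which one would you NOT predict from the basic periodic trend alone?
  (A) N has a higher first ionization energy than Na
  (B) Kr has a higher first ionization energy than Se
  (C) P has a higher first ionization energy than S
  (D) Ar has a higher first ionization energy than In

(C)

The general trend: first ionization energy increases across a period and decreases down a group.
(A) N (period 2, group 15) vs Na (period 3, group 1): the stated order agrees with the simple trend.
(B) Kr (period 4, group 18) vs Se (period 4, group 16): the stated order agrees with the simple trend.
(C) P (period 3, group 15) vs S (period 3, group 16): the stated order contradicts the simple trend.
(D) Ar (period 3, group 18) vs In (period 5, group 13): the stated order agrees with the simple trend.
The exception is (C): S (3p⁴) ionizes more easily than half-filled P (3p³) because the paired 3p electron in S is pushed out by e⁻–e⁻ repulsion.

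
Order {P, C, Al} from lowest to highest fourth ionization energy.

P < C < Al

After 3 electrons have been removed, what remains? P³⁺ still has 2 valence electrons; C³⁺ still has 1 valence electron; Al³⁺ is the bare [Ne] core.
Core electrons are held far more tightly than valence electrons, so Al tops the IE_4 order.
Valence configurations: P³⁺ [Ne]3s², C³⁺ [He]2s¹.
The numbers (kJ/mol): P 4964, C 6223, Al 11577.
So the fourth ionization energies run P < C < Al.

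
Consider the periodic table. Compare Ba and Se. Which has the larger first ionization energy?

Se is in period 4, group 16; Ba is in period 6, group 2.
Across a period the outer electron is held more tightly (higher IE₁); down a group it sits in a higher shell, more shielded, and comes off more easily.
These span different periods and groups, so the two trends combine.
Se > Ba: both effects reinforce here, so Se is clearly the higher of the two.
Approximate values (kJ/mol): Se 941, Ba 503.
So Se has the larger first ionization energy (Se > Ba).

Se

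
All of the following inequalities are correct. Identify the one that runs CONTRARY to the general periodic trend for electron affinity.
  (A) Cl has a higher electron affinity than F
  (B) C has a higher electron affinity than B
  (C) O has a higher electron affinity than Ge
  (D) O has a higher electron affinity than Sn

(A)

The general trend: electron affinity increases across a period and decreases down a group.
(A) Cl (period 3, group 17) vs F (period 2, group 17): the stated order contradicts the simple trend.
(B) C (period 2, group 14) vs B (period 2, group 13): the stated order agrees with the simple trend.
(C) O (period 2, group 16) vs Ge (period 4, group 14): the stated order agrees with the simple trend.
(D) O (period 2, group 16) vs Sn (period 5, group 14): the stated order agrees with the simple trend.
The exception is (A): F's small 2p subshell makes the incoming electron feel strong e⁻–e⁻ repulsion, so Cl actually releases more energy on gaining an electron.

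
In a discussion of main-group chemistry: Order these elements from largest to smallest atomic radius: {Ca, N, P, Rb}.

Rb, Ca, P, N

N is in period 2, group 15; P is in period 3, group 15; Ca is in period 4, group 2; Rb is in period 5, group 1.
Across a period the added protons contract the valence shell; down a group each new principal shell makes the atom larger.
Here both period and group differ, so the two effects have to be weighed against each other.
P > N: P sits below N in group 15, so the down-group effect alone puts P larger.
Ca > P: both effects reinforce here, so Ca is clearly the larger of the two.
Rb > Ca: relative to Ca, both the across-period and down-group shifts push Rb's atomic radius up.
For reference (pm): N 71, P 111, Ca 171, Rb 210.
So from largest to smallest: Rb > Ca > P > N.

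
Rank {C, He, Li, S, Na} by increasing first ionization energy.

He is in period 1, group 18; Li is in period 2, group 1; C is in period 2, group 14; Na is in period 3, group 1; S is in period 3, group 16.
First ionization energy rises across a period (greater Z_eff holds electrons more tightly) and falls down a group (valence electrons are farther from the nucleus).
Neither a single period nor a single group — weigh both effects.
Li > Na: Li sits above Na in group 1, so the down-group effect alone puts Li higher.
S > Li: the two effects oppose for this pair; the across-period effect wins (1000 vs 520 kJ/mol).
C > S: period and group pull opposite ways; the down-group shift dominates (1086 vs 1000 kJ/mol).
He > C: relative to C, both the across-period and down-group shifts push He's first ionization energy up.
Approximate values (kJ/mol): He 2372, Li 520, C 1086, Na 496, S 1000.
So from lowest to highest: Na < Li < S < C < He.

Na < Li < S < C < He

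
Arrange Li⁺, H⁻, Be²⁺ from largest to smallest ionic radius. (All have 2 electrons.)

All of these have 2 electrons, so size is governed by nuclear charge alone: the more protons, the stronger the pull on the same electron cloud, and the smaller the ion.
Nuclear charges: Be²⁺ (Z=4), Li⁺ (Z=3), H⁻ (Z=1).
Largest to smallest: H⁻ > Li⁺ > Be²⁺.

H⁻, Li⁺, Be²⁺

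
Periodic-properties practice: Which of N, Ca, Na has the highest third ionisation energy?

Na

The third ionization energy removes an electron from the +2 ion. For each element: N²⁺ still has 3 valence electrons; Ca²⁺ is the bare [Ar] core; Na²⁺ is already 1 electron into the core.
Core electrons are held far more tightly than valence electrons, so Ca and Na top the IE_3 order.
Tabulated IE_3 (kJ/mol): N 4578, Ca 4912, Na 6910.
So the third ionization energies run N < Ca < Na.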